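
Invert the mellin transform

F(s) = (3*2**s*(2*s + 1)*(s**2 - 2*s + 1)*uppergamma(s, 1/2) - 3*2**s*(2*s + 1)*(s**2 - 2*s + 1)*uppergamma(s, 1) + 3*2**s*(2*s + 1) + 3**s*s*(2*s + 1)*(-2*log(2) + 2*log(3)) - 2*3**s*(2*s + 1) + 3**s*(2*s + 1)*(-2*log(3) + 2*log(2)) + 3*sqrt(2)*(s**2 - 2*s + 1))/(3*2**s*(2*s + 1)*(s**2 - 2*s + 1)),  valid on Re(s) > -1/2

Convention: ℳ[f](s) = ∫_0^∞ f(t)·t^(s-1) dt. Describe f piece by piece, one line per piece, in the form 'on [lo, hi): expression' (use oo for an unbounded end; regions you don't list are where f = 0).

on [0, 1/2): sqrt(t)
on [1/2, 1): exp(-t)
on [1, 3/2): log(t)/t

linearity at 1/2, 1 turns ℳ[f](s) into 3 summed integrals
between 0 and 1/2 the integrand is sqrt(t)·t^(s-1)
the [1/2, 1) slice contributes ∫ exp(-t)·t^(s-1) dt
for t in [1, 3/2): the term is ∫ log(t)/t·t^(s-1)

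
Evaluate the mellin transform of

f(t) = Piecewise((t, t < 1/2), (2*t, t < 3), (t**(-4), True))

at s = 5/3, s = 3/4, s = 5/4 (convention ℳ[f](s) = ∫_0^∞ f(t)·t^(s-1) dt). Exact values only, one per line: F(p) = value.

decompose at 1/2, 3; ℳ[f](s) sums the 3 pieces' integrals
[0, 1/2) adds the kernel integral of t
∫ 2*t·t^(s-1) over [1/2, 3)
segment [3, ∞) carries t**(-4); integrate it

F(5/3) = 2**(1/3)*(-189 + 13640*6**(2/3))/4032
F(3/4) = 2**(1/4)*(-1053 + 12650*6**(3/4))/7371
F(5/4) = 2**(3/4)*(-33 + 2380*6**(1/4))/594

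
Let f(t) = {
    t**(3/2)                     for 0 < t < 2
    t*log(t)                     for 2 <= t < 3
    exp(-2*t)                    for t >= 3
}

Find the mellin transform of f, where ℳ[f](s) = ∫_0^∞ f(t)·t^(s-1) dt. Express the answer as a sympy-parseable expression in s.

(-12**s*s*(2*s + 3)*log(4) - 12**s*(2*s + 3)*log(4) + 12**s*(4*s + 6) + 12**s*sqrt(2)*(4*s**2 + 8*s + 4) + 3*18**s*s*(2*s + 3)*log(3) + 18**s*(-6*s - 9) + 3*18**s*(2*s + 3)*log(3) + 3**s*(2*s + 3)*(s**2 + 2*s + 1)*uppergamma(s, 6))/(6**s*(2*s + 3)*(s**2 + 2*s + 1))
  Re(s) > -3/2

the 3 pieces separated at 2, 3 each add one integral
∫ over [0, 2) of t**(3/2)·t^(s-1) joins the sum
segment [2, 3) carries t*log(t); integrate it
over [3, ∞), the kernel integral of exp(-2*t) enters the sum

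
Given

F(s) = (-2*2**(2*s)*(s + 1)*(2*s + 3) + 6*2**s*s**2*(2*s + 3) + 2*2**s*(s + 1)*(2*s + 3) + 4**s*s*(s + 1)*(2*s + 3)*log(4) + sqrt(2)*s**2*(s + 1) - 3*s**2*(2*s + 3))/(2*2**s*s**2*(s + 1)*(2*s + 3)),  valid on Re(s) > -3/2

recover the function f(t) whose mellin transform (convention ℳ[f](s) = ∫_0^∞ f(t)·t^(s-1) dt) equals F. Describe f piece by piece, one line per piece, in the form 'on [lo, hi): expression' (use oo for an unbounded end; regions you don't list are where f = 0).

the 3 pieces separated at 1/2, 1 each add one integral
segment [0, 1/2) carries t**(3/2); integrate it
∫ 3*t·t^(s-1) over [1/2, 1)
the [1, 2) slice contributes ∫ log(t)·t^(s-1) dt

on [0, 1/2): t**(3/2)
on [1/2, 1): 3*t
on [1, 2): log(t)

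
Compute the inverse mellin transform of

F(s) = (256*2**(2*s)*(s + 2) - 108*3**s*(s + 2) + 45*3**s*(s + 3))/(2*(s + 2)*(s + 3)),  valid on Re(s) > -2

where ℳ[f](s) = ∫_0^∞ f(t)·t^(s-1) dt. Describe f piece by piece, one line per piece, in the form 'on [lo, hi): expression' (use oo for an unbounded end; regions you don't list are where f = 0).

split f at 3: ℳ[f](s) collects 2 kernel integrals
segment [0, 3) carries 5*t**2/2; integrate it
segment 3 to 4 holds 2*t**3; add its integral

on [0, 3): 5*t**2/2
on [3, 4): 2*t**3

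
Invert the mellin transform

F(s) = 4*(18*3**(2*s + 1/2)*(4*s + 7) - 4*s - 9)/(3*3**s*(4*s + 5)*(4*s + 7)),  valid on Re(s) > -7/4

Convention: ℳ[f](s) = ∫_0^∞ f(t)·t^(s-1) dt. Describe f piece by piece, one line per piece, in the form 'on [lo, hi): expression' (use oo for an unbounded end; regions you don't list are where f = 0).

peel off the shared t-power: 3**(3/4)*t**(3/4) on [0, 1/3); 2*3**(1/4)*t**(1/4) on [1/3, 3)
strip the common scale on t: t**(3/4) on [0, 1); 2*t**(1/4) on [1, 9)
the power substitution comes off first: t**(3/2) on [0, 1); 2*sqrt(t) on [1, 3)
split f at 1/3: ℳ[f](s) collects 2 kernel integrals
[0, 1/3) adds the kernel integral of 3**(3/4)*t**(7/4)
between 1/3 and 3 the integrand is 2*3**(1/4)*t**(5/4)·t^(s-1)

on [0, 1/3): 3**(3/4)*t**(7/4)
on [1/3, 3): 2*3**(1/4)*t**(5/4)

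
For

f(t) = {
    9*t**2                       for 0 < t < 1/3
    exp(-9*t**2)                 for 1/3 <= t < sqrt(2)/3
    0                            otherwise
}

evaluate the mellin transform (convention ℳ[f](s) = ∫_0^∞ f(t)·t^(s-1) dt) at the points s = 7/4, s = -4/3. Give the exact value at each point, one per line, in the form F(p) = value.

F(7/4) = 3**(1/4)*(-15*uppergamma(7/8, 2) + 15*uppergamma(7/8, 1) + 8)/270
F(-4/3) = 3*3**(1/3)*(-uppergamma(-2/3, 2) + uppergamma(-2/3, 1) + 3)/2

the common scale on t comes off first: t**2 on [0, 1); exp(-t**2) on [1, sqrt(2))
strip the power substitution: t on [0, 1); exp(-t) on [1, 2)
along the cuts 1/3, ℳ[f](s) splits into 2 integrals
segment 0 to 1/3 holds 9*t**2; add its integral
piece [1/3, sqrt(2)/3): integrate exp(-9*t**2) against the kernel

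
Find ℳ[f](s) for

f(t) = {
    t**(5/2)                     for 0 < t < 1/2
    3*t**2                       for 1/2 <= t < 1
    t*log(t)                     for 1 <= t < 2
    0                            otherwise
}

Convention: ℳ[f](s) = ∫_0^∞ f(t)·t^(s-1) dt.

(-8*2**(2*s)*(s + 2)*(2*s + 5) + 12*2**s*(s + 1)**2*(2*s + 5) + 4*2**s*(s + 2)*(2*s + 5) + 8*4**s*(s + 1)*(s + 2)*(2*s + 5)*log(2) + sqrt(2)*(s + 1)**2*(s + 2) - 3*(s + 1)**2*(2*s + 5))/(4*2**s*(s + 1)**2*(s + 2)*(2*s + 5))
  Re(s) > -5/2

remove the shared t-power first: t**(3/2) on [0, 1/2); 3*t on [1/2, 1); log(t) on [1, 2)
summing 3 kernel integrals split by 1/2, 1 yields ℳ[f](s)
for t in [0, 1/2): the term is ∫ t**(5/2)·t^(s-1)
over [1/2, 1), the kernel integral of 3*t**2 enters the sum
∫ t*log(t)·t^(s-1) over [1, 2)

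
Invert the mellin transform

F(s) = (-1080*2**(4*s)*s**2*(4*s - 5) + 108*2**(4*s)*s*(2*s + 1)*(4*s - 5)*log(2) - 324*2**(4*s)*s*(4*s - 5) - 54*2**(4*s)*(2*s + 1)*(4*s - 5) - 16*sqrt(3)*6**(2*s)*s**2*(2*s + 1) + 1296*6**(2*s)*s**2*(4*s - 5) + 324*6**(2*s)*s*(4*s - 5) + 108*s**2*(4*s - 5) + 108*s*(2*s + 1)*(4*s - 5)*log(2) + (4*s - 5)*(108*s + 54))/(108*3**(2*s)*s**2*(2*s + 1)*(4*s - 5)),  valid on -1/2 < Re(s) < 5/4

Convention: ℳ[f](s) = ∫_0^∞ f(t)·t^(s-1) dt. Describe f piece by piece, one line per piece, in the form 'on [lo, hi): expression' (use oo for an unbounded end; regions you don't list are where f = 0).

on [0, 1/9): 3*sqrt(t)/2
on [1/9, 16/9): log(3*sqrt(t)/2)
on [16/9, 4): 3*sqrt(t)/2 + 3
on [4, oo): 4*sqrt(6)/(27*t**(5/4))

invert the power substitution to get 3*t/2 on [0, 1/3); log(3*t/2) on [1/3, 4/3); 3*t/2 + 3 on [4/3, 2); …
reversing the common scale on t: t/2 on [0, 1); log(t/2) on [1, 4); t/2 + 3 on [4, 6); …
back out the common scale on t: t on [0, 1/2); log(t) on [1/2, 2); t + 3 on [2, 3); …
cuts at 1/9, 16/9, 4: linearity sums the 4 kernel integrals
segment 0 to 1/9 holds 3*sqrt(t)/2; add its integral
∫ log(3*sqrt(t)/2)·t^(s-1) over [1/9, 16/9)
between 16/9 and 4 the integrand is (3*sqrt(t)/2 + 3)·t^(s-1)
the [4, ∞) slice contributes ∫ 4*sqrt(6)/(27*t**(5/4))·t^(s-1) dt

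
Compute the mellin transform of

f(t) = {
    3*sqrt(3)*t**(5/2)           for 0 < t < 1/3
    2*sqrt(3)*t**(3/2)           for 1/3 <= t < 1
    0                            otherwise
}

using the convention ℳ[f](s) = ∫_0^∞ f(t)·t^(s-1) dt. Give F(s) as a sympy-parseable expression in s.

2*(6*3**(s + 1/2)*(2*s + 5) - 2*s - 7)/(3*3**s*(2*s + 3)*(2*s + 5))
  Re(s) > -5/2

invert the shared t-power to get 3*sqrt(3)*t**(3/2) on [0, 1/3); 2*sqrt(3)*sqrt(t) on [1/3, 1)
back out the common scale on t: t**(3/2) on [0, 1); 2*sqrt(t) on [1, 3)
cuts at 1/3: linearity sums the 2 kernel integrals
[0, 1/3) adds the kernel integral of 3*sqrt(3)*t**(5/2)
segment 1/3 to 1 holds 2*sqrt(3)*t**(3/2); add its integral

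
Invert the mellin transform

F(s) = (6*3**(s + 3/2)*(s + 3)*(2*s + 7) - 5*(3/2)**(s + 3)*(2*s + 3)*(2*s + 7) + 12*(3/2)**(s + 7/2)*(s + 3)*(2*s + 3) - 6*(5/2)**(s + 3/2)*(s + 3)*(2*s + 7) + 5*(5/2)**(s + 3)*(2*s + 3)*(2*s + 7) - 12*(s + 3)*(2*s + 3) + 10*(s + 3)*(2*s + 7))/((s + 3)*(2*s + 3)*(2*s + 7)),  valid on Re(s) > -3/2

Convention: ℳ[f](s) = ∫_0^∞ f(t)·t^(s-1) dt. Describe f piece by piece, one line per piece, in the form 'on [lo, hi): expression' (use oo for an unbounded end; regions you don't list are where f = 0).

on [0, 1): 5*t**(3/2)
on [1, 3/2): 6*t**(7/2)
on [3/2, 5/2): 5*t**3
on [5/2, 3): 3*t**(3/2)

treat the 4 regions marked off by 1, 3/2, 5/2 separately and sum
segment 0 to 1 holds 5*t**(3/2); add its integral
over [1, 3/2), the kernel integral of 6*t**(7/2) enters the sum
for t in [3/2, 5/2): the term is ∫ 5*t**3·t^(s-1)
on [5/2, 3) integrate f = 3*t**(3/2) against the kernel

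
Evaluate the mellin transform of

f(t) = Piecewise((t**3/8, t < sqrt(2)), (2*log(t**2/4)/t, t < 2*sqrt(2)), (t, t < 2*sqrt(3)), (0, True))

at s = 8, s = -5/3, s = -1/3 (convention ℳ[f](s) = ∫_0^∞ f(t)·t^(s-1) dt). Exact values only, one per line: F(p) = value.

F(8) = 4*sqrt(2)*(-1204015 + 357588*log(2) + 2794176*sqrt(6))/4851
F(-5/3) = -18**(1/3)/4 - 3*2**(2/3)*log(2)/16 - 3*log(2)/64 + 15*2**(2/3)/64 + 183/256
F(-1/3) = -57/16 - 3*2**(1/3)*log(2)/4 - 3*log(2)/8 + 39*2**(1/3)/32 + 3*12**(1/3)/2

reversing the common scale on t: t**3 on [0, sqrt(2)/2); log(t**2)/t on [sqrt(2)/2, sqrt(2)); 2*t on [sqrt(2), sqrt(3))
reversing the shared t-power: t**4 on [0, sqrt(2)/2); log(t**2) on [sqrt(2)/2, sqrt(2)); 2*t**2 on [sqrt(2), sqrt(3))
undo the power substitution: t**2 on [0, 1/2); log(t) on [1/2, 2); 2*t on [2, 3)
breakpoints sqrt(2), 2*sqrt(2): one integral from each of the 3 segments
over [0, sqrt(2)), the kernel integral of t**3/8 enters the sum
segment sqrt(2) to 2*sqrt(2) holds 2*log(t**2/4)/t; add its integral
segment [2*sqrt(2), 2*sqrt(3)) carries t; integrate it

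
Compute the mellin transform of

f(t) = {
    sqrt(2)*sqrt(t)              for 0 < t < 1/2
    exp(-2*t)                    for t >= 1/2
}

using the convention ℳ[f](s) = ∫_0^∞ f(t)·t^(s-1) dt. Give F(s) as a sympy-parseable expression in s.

((2*s + 1)*uppergamma(s, 1) + 2)/(2**s*(2*s + 1))
  Re(s) > -1/2

remove the common scale on t first: sqrt(t) on [0, 1); exp(-t) on [1, ∞)
split f at 1/2: ℳ[f](s) collects 2 kernel integrals
the [0, 1/2) slice contributes ∫ sqrt(2)*sqrt(t)·t^(s-1) dt
the [1/2, ∞) slice contributes ∫ exp(-2*t)·t^(s-1) dt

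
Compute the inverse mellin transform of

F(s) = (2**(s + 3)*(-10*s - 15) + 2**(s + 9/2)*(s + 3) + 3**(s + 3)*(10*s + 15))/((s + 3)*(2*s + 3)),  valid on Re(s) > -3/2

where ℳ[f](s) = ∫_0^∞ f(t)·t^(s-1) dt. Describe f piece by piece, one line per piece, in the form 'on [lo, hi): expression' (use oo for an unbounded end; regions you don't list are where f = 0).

on [0, 2): 4*t**(3/2)
on [2, 3): 5*t**3

integrate the 2 segments split at 2, then add the results
piece [0, 2): integrate 4*t**(3/2) against the kernel
segment 2 to 3 holds 5*t**3; add its integral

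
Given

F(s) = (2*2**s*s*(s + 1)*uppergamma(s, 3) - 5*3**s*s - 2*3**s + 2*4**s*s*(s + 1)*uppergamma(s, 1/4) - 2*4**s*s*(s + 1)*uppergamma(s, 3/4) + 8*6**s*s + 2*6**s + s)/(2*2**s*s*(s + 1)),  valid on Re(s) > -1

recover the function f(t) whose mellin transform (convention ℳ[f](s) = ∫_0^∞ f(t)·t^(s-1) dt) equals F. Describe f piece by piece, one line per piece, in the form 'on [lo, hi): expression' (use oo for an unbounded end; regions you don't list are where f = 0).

on [0, 1/2): t
on [1/2, 3/2): exp(-t/2)
on [3/2, 3): t + 1
on [3, oo): exp(-t)

slice at 1/2, 3/2, 3, transform all 4 pieces, and sum them
[0, 1/2) adds the kernel integral of t
[1/2, 3/2) adds the kernel integral of exp(-t/2)
∫ over [3/2, 3) of (t + 1)·t^(s-1) joins the sum
∫ over [3, ∞) of exp(-t)·t^(s-1) joins the sum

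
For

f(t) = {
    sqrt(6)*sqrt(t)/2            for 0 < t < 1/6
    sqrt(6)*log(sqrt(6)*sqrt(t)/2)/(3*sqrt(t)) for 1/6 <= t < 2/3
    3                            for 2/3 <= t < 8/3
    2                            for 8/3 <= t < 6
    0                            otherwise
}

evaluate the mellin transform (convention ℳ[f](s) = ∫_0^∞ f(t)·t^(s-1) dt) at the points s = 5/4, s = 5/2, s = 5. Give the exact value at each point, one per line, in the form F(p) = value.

peel off the common scale on t: sqrt(t) on [0, 1/4); log(sqrt(t))/sqrt(t) on [1/4, 1); 3 on [1, 4); …
the power substitution comes off first: t on [0, 1/2); log(t)/t on [1/2, 1); 3 on [1, 2); …
split f at 1/6, 2/3, 8/3: ℳ[f](s) collects 4 kernel integrals
between 0 and 1/6 the integrand is sqrt(6)*sqrt(t)/2·t^(s-1)
the [1/6, 2/3) slice contributes ∫ sqrt(6)*log(sqrt(6)*sqrt(t)/2)/(3*sqrt(t))·t^(s-1) dt
piece [2/3, 8/3): integrate 3 against the kernel
the [8/3, 6) slice contributes ∫ 2·t^(s-1) dt

F(5/4) = 6**(3/4)*(-2072*sqrt(2) + 420*log(2) + 4357 + 9072*sqrt(6))/5670
F(5/2) = sqrt(6)*(12*log(2) + 79061)/2592
F(5) = log(2)/17496 + 108682157681/34642080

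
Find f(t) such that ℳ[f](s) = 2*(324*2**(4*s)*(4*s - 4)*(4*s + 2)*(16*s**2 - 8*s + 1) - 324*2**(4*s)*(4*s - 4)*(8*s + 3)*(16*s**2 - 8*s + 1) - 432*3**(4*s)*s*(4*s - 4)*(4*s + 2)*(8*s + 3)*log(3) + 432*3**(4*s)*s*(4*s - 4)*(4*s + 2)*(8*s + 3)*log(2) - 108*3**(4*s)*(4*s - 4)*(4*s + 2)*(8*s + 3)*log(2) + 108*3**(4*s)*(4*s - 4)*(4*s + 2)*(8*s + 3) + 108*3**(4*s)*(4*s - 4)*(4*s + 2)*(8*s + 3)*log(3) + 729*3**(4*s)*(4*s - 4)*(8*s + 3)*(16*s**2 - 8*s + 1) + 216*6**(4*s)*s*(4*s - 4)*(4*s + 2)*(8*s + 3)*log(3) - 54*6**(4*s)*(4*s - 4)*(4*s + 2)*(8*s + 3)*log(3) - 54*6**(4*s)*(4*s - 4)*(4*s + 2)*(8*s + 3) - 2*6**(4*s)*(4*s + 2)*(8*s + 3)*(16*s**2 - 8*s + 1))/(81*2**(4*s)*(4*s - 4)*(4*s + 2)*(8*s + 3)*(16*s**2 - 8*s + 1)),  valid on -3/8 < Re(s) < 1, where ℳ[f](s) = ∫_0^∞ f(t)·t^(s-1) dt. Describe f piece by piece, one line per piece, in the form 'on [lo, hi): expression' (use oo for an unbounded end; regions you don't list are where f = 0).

remove the power substitution first: t**(3/4) on [0, 1); 2*t on [1, 9/4); log(sqrt(t))/sqrt(t) on [9/4, 9); …
undo the power substitution: t**(3/2) on [0, 1); 2*t**2 on [1, 3/2); log(t)/t on [3/2, 3); …
linearity at 1, 81/16, 81 turns ℳ[f](s) into 4 summed integrals
between 0 and 1 the integrand is t**(3/8)·t^(s-1)
∫ 2*sqrt(t)·t^(s-1) over [1, 81/16)
∫ over [81/16, 81) of log(t**(1/4))/t**(1/4)·t^(s-1) joins the sum
∫ 1/t·t^(s-1) over [81, ∞)

on [0, 1): t**(3/8)
on [1, 81/16): 2*sqrt(t)
on [81/16, 81): log(t**(1/4))/t**(1/4)
on [81, oo): 1/t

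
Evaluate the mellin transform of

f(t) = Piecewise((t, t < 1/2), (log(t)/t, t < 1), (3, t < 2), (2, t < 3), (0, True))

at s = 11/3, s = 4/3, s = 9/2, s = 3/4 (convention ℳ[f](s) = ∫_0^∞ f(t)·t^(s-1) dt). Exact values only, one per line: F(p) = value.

F(11/3) = -675/704 + 87*2**(1/3)/3584 + 3*2**(1/3)*log(2)/64 + 24*2**(2/3)/11 + 162*3**(2/3)/11
F(4/3) = -45/4 + 3*2**(2/3)*log(2)/2 + 3*2**(1/3)/2 + 9*3**(1/3)/2 + 255*2**(2/3)/56
F(9/2) = sqrt(2)*(-58080*sqrt(2) + 2772*log(2) + 553169 + 2794176*sqrt(6))/155232
F(3/4) = 2**(1/4)*(-210*2**(3/4) - 84*log(2) + 28*sqrt(2) + 28*6**(3/4) + 339)/21

decompose at 1/2, 1, 2; ℳ[f](s) sums the 4 pieces' integrals
segment 0 to 1/2 holds t; add its integral
segment 1/2 to 1 holds log(t)/t; add its integral
segment [1, 2) carries 3; integrate it
[2, 3) adds the kernel integral of 2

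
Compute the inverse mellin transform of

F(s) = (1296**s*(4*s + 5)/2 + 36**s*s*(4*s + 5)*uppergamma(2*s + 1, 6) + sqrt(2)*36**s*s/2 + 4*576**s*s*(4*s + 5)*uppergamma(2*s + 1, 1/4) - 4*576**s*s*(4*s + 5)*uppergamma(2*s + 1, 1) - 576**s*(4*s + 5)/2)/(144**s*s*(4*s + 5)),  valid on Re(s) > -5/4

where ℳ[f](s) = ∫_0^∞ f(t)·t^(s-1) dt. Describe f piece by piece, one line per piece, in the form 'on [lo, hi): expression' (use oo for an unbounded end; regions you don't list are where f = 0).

undo the shared t-power: t**(1/4) on [0, 1/4); exp(-sqrt(t)/2)/sqrt(t) on [1/4, 4); 1/(2*t) on [4, 9); …
peel off the power substitution: sqrt(t) on [0, 1/2); exp(-t/2)/t on [1/2, 2); 1/(2*t**2) on [2, 3); …
back out the shared t-power: t**(3/2) on [0, 1/2); exp(-t/2) on [1/2, 2); 1/(2*t) on [2, 3); …
breakpoints 1/4, 4, 9: one integral from each of the 4 segments
segment 0 to 1/4 holds t**(5/4); add its integral
segment [1/4, 4) carries sqrt(t)*exp(-sqrt(t)/2); integrate it
the [4, 9) slice contributes ∫ 1/2·t^(s-1) dt
the [9, ∞) slice contributes ∫ sqrt(t)*exp(-2*sqrt(t))·t^(s-1) dt

on [0, 1/4): t**(5/4)
on [1/4, 4): sqrt(t)*exp(-sqrt(t)/2)
on [4, 9): 1/2
on [9, oo): sqrt(t)*exp(-2*sqrt(t))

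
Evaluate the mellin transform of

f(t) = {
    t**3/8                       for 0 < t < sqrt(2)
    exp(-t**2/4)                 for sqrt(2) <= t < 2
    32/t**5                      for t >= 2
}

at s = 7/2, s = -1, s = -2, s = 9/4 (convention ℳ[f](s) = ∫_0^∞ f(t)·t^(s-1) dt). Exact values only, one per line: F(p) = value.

F(7/2) = -4*sqrt(2)*uppergamma(7/4, 1) + 2*2**(1/4)/13 + 4*sqrt(2)*uppergamma(7/4, 1/2) + 16*sqrt(2)/3
F(-1) = -sqrt(pi)*erfc(sqrt(2)/2)/2 - exp(-1)/2 + sqrt(pi)*erfc(1)/2 + 5/24 + sqrt(2)*exp(-1/2)/2
F(-2) = -expint(2, 1)/8 + 1/28 + expint(2, 1/2)/4 + sqrt(2)/8
F(9/4) = -2*2**(1/4)*uppergamma(9/8, 1) + 2*2**(5/8)/21 + 2*2**(1/4)*uppergamma(9/8, 1/2) + 16*2**(1/4)/11

remove the common scale on t first: t**3 on [0, sqrt(2)/2); exp(-t**2) on [sqrt(2)/2, 1); t**(-5) on [1, ∞)
the power substitution comes off first: t**(3/2) on [0, 1/2); exp(-t) on [1/2, 1); t**(-5/2) on [1, ∞)
integrate the 3 segments split at sqrt(2), 2, then add the results
on [0, sqrt(2)): add ∫ t**3/8·t^(s-1) dt
the [sqrt(2), 2) slice contributes ∫ exp(-t**2/4)·t^(s-1) dt
∫ 32/t**5·t^(s-1) over [2, ∞)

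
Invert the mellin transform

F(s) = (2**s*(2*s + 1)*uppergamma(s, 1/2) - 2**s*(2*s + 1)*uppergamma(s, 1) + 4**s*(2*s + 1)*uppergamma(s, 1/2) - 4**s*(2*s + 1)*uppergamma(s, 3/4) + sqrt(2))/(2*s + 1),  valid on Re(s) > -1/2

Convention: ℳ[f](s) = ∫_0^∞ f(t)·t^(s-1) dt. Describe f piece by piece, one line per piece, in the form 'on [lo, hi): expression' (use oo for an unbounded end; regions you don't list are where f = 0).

reversing the common scale on t: sqrt(t) on [0, 1/2); exp(-t) on [1/2, 1); exp(-t/2) on [1, 3/2)
the 3 pieces separated at 1, 2 each add one integral
∫ over [0, 1) of sqrt(2)*sqrt(t)/2·t^(s-1) joins the sum
segment [1, 2) carries exp(-t/2); integrate it
piece [2, 3): integrate exp(-t/4) against the kernel

on [0, 1): sqrt(2)*sqrt(t)/2
on [1, 2): exp(-t/2)
on [2, 3): exp(-t/4)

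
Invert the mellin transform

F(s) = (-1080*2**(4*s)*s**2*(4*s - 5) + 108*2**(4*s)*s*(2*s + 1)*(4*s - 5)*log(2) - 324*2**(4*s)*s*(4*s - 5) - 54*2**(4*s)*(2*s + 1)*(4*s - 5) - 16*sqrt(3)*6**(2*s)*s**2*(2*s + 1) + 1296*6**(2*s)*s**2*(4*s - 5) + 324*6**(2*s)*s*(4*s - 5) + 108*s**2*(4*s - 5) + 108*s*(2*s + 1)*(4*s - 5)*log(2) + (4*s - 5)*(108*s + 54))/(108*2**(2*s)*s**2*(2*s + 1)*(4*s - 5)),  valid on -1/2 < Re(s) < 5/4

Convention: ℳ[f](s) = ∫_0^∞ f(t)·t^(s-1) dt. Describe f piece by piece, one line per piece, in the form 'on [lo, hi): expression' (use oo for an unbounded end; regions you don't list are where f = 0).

remove the power substitution first: t on [0, 1/2); log(t) on [1/2, 2); t + 3 on [2, 3); …
along the cuts 1/4, 4, 9, ℳ[f](s) splits into 4 integrals
[0, 1/4) adds the kernel integral of sqrt(t)
between 1/4 and 4 the integrand is log(sqrt(t))·t^(s-1)
the [4, 9) slice contributes ∫ (sqrt(t) + 3)·t^(s-1) dt
between 9 and ∞ the integrand is t**(-5/4)·t^(s-1)

on [0, 1/4): sqrt(t)
on [1/4, 4): log(sqrt(t))
on [4, 9): sqrt(t) + 3
on [9, oo): t**(-5/4)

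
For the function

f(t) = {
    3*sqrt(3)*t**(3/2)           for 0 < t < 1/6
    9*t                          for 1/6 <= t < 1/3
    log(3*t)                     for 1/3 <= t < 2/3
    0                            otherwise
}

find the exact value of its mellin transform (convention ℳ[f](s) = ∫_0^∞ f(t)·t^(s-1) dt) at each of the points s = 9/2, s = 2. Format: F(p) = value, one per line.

the common scale on t comes off first: t**(3/2) on [0, 1/2); 3*t on [1/2, 1); log(t) on [1, 2)
split f at 1/6, 1/3: ℳ[f](s) collects 3 kernel integrals
∫ 3*sqrt(3)*t**(3/2)·t^(s-1) over [0, 1/6)
segment [1/6, 1/3) carries 9*t; integrate it
∫ log(3*t)·t^(s-1) over [1/3, 2/3)

F(9/2) = sqrt(6)*(-182168 + 68137*sqrt(2) + 811008*log(2))/55427328
F(2) = sqrt(2)/504 + 1/72 + 2*log(2)/9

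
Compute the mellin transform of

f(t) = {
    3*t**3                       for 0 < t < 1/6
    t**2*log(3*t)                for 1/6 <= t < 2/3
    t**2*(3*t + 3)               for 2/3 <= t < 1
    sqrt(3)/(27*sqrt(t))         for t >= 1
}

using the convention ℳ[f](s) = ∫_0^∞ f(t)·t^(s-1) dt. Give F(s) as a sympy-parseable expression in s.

back out the shared t-power: 3*t on [0, 1/6); log(3*t) on [1/6, 2/3); 3*t + 3 on [2/3, 1); …
peel off the common scale on t: t on [0, 1/2); log(t) on [1/2, 2); t + 3 on [2, 3); …
decompose at 1/6, 2/3, 1; ℳ[f](s) sums the 4 pieces' integrals
∫ over [0, 1/6) of 3*t**3·t^(s-1) joins the sum
∫ t**2*log(3*t)·t^(s-1) over [1/6, 2/3)
∫ t**2*(3*t + 3)·t^(s-1) over [2/3, 1)
the [1, ∞) slice contributes ∫ sqrt(3)/(27*sqrt(t))·t^(s-1) dt

(480*2**(2*s)*(1 - 2*s)*(s + 2)**2 + 96*2**(2*s)*(s + 2)*(s + 3)*(2*s - 1)*log(2) - 288*2**(2*s)*(s + 2)*(2*s - 1) - 96*2**(2*s)*(s + 3)*(2*s - 1) - 16*sqrt(3)*6**s*(s + 2)**2*(s + 3) + 1296*6**s*(s + 2)**2*(2*s - 1) + 648*6**s*(s + 2)*(2*s - 1) + 3*(s + 2)**2*(2*s - 1) + 6*(s + 2)*(s + 3)*(2*s - 1)*log(2) + 6*(s + 3)*(2*s - 1))/(216*6**s*(s + 2)**2*(s + 3)*(2*s - 1))
  -3 < Re(s) < 1/2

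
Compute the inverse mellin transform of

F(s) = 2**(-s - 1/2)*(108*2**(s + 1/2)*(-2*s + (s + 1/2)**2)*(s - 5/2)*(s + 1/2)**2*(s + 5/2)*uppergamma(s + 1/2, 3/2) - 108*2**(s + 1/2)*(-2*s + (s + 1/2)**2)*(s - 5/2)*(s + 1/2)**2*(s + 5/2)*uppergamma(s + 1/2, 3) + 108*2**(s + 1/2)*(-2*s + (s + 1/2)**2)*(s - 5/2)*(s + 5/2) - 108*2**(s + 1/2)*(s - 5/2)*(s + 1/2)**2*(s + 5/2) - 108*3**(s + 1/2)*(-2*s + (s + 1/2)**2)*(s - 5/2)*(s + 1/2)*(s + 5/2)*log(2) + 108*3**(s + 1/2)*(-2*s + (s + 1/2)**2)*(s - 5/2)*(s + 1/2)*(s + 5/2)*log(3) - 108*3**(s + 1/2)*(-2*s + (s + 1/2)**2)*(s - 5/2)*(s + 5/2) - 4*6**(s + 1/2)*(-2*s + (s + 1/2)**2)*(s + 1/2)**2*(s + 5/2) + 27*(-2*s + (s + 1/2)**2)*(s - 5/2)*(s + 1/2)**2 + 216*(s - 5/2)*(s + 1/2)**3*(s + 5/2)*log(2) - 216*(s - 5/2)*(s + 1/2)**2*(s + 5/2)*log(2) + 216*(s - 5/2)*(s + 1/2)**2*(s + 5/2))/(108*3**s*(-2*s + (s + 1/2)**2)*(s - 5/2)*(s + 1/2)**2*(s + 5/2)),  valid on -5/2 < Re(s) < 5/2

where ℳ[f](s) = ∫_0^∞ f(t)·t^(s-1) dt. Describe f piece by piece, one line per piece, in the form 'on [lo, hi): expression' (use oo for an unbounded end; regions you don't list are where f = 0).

strip the common scale on t: t**(5/2) on [0, 1/2); log(t)/sqrt(t) on [1/2, 1); sqrt(t)*log(t) on [1, 3/2); …
peel off the shared t-power: t**2 on [0, 1/2); log(t)/t on [1/2, 1); log(t) on [1, 3/2); …
treat the 5 regions marked off by 1/6, 1/3, 1/2, 1 separately and sum
over [0, 1/6), the kernel integral of 9*sqrt(3)*t**(5/2) enters the sum
piece [1/6, 1/3): integrate sqrt(3)*log(3*t)/(3*sqrt(t)) against the kernel
segment 1/3 to 1/2 holds sqrt(3)*sqrt(t)*log(3*t); add its integral
on [1/2, 1) integrate f = sqrt(3)*sqrt(t)*exp(-3*t) against the kernel
on [1, ∞): add ∫ sqrt(3)/(27*t**(5/2))·t^(s-1) dt

on [0, 1/6): 9*sqrt(3)*t**(5/2)
on [1/6, 1/3): sqrt(3)*log(3*t)/(3*sqrt(t))
on [1/3, 1/2): sqrt(3)*sqrt(t)*log(3*t)
on [1/2, 1): sqrt(3)*sqrt(t)*exp(-3*t)
on [1, oo): sqrt(3)/(27*t**(5/2))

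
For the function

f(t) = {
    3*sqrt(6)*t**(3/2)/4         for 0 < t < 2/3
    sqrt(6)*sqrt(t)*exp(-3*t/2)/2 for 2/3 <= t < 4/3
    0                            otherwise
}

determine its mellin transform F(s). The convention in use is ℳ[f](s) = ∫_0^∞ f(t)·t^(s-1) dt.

(2/3)**s*((2*s + 3)*uppergamma(s + 1/2, 1) - (2*s + 3)*uppergamma(s + 1/2, 2) + 2)/(2*s + 3)
  Re(s) > -3/2

peel off the common scale on t: t**(3/2) on [0, 1); sqrt(t)*exp(-t) on [1, 2)
the shared t-power comes off first: t on [0, 1); exp(-t) on [1, 2)
split f at 2/3: ℳ[f](s) collects 2 kernel integrals
over [0, 2/3), the kernel integral of 3*sqrt(6)*t**(3/2)/4 enters the sum
∫ over [2/3, 4/3) of sqrt(6)*sqrt(t)*exp(-3*t/2)/2·t^(s-1) joins the sum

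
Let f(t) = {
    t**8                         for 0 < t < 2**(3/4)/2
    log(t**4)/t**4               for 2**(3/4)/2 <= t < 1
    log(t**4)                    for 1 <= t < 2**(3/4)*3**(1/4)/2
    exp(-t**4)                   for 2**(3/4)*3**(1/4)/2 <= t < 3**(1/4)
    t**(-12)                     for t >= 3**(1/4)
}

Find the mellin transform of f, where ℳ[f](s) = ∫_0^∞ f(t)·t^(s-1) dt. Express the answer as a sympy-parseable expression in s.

back out the power substitution: t**4 on [0, sqrt(2)/2); log(t**2)/t**2 on [sqrt(2)/2, 1); log(t**2) on [1, sqrt(6)/2); …
back out the power substitution: t**2 on [0, 1/2); log(t)/t on [1/2, 1); log(t) on [1, 3/2); …
split f at 2**(3/4)/2, 1, 2**(3/4)*3**(1/4)/2, 3**(1/4): ℳ[f](s) collects 5 kernel integrals
on [0, 2**(3/4)/2) integrate f = t**8 against the kernel
segment 2**(3/4)/2 to 1 holds log(t**4)/t**4; add its integral
for t in [1, 2**(3/4)*3**(1/4)/2): the term is ∫ log(t**4)·t^(s-1)
[2**(3/4)*3**(1/4)/2, 3**(1/4)) adds the kernel integral of exp(-t**4)
∫ t**(-12)·t^(s-1) over [3**(1/4), ∞)

(27*2**(s/4)*s**2*(s/4 - 3)*(s/4 + 2)*(s**2/16 - s/2 + 1)*uppergamma(s/4, 3/2)/4 - 27*2**(s/4)*s**2*(s/4 - 3)*(s/4 + 2)*(s**2/16 - s/2 + 1)*uppergamma(s/4, 3)/4 - 27*2**(s/4)*s**2*(s/4 - 3)*(s/4 + 2)/4 + 108*2**(s/4)*(s/4 - 3)*(s/4 + 2)*(s**2/16 - s/2 + 1) - 27*3**(s/4)*s*(s/4 - 3)*(s/4 + 2)*(s**2/16 - s/2 + 1)*log(2) + 27*3**(s/4)*s*(s/4 - 3)*(s/4 + 2)*(s**2/16 - s/2 + 1)*log(3) - 108*3**(s/4)*(s/4 - 3)*(s/4 + 2)*(s**2/16 - s/2 + 1) - 6**(s/4)*s**2*(s/4 + 2)*(s**2/16 - s/2 + 1)/4 + 27*s**3*(s/4 - 3)*(s/4 + 2)*log(2)/8 - 27*s**2*(s/4 - 3)*(s/4 + 2)*log(2)/2 + 27*s**2*(s/4 - 3)*(s/4 + 2)/2 + 27*s**2*(s/4 - 3)*(s**2/16 - s/2 + 1)/16)/(27*2**(s/4)*s**2*(s/4 - 3)*(s/4 + 2)*(s**2/16 - s/2 + 1))
  -8 < Re(s) < 12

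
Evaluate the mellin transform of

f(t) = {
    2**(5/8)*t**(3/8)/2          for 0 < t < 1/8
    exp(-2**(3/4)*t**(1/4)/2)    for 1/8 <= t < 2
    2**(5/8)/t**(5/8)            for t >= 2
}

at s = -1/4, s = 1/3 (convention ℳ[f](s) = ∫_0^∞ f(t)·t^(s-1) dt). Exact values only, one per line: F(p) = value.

peel off the common scale on t: t**(3/8) on [0, 1/16); exp(-t**(1/4)) on [1/16, 1); t**(-5/8) on [1, ∞)
strip the power substitution: t**(3/4) on [0, 1/4); exp(-sqrt(t)) on [1/4, 1); t**(-5/4) on [1, ∞)
invert the power substitution to get t**(3/2) on [0, 1/2); exp(-t) on [1/2, 1); t**(-5/2) on [1, ∞)
f breaks at 1/8, 2 into 3 integrals to sum
∫ 2**(5/8)*t**(3/8)/2·t^(s-1) over [0, 1/8)
on [1/8, 2) integrate f = exp(-2**(3/4)*t**(1/4)/2) against the kernel
over [2, ∞), the kernel integral of 2**(5/8)/t**(5/8) enters the sum

F(-1/4) = 2*2**(3/4)*(-expint(2, 1) + 2/7 + 2*expint(2, 1/2) + sqrt(2))
F(1/3) = -4*2**(1/3)*uppergamma(4/3, 1) + 3*sqrt(2)/17 + 4*2**(1/3)*uppergamma(4/3, 1/2) + 24*2**(1/3)/7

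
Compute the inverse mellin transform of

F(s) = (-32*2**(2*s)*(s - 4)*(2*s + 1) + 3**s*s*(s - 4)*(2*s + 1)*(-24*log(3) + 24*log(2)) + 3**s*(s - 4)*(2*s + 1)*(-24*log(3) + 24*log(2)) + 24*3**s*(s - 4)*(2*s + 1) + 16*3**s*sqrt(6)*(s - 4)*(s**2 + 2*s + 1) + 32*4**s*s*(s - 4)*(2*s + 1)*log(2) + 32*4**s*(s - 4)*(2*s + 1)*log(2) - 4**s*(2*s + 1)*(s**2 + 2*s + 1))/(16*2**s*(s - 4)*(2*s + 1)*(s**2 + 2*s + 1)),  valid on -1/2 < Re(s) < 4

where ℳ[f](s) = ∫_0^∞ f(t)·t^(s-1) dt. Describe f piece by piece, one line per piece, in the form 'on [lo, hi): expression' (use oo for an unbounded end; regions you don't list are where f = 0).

f breaks at 3/2, 2 into 3 integrals to sum
piece [0, 3/2): integrate sqrt(t) against the kernel
on [3/2, 2) integrate f = t*log(t) against the kernel
∫ over [2, ∞) of t**(-4)·t^(s-1) joins the sum

on [0, 3/2): sqrt(t)
on [3/2, 2): t*log(t)
on [2, oo): t**(-4)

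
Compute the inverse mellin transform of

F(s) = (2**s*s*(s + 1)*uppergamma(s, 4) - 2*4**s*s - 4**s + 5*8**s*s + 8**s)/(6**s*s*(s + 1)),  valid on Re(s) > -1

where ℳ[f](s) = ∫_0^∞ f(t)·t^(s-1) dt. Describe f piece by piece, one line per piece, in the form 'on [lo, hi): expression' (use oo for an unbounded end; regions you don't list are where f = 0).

back out the common scale on t: t on [0, 1); 2*t + 1 on [1, 2); exp(-2*t) on [2, ∞)
cuts at 2/3, 4/3: linearity sums the 3 kernel integrals
between 0 and 2/3 the integrand is 3*t/2·t^(s-1)
segment [2/3, 4/3) carries (3*t + 1); integrate it
over [4/3, ∞), the kernel integral of exp(-3*t) enters the sum

on [0, 2/3): 3*t/2
on [2/3, 4/3): 3*t + 1
on [4/3, oo): exp(-3*t)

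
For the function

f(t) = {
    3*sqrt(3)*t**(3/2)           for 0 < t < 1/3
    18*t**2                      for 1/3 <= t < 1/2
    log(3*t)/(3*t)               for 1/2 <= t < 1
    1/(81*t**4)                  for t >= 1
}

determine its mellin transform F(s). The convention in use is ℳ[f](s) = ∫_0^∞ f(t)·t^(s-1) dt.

the common scale on t comes off first: t**(3/2) on [0, 1); 2*t**2 on [1, 3/2); log(t)/t on [3/2, 3); …
the 4 pieces separated at 1/3, 1/2, 1 each add one integral
on [0, 1/3): add ∫ 3*sqrt(3)*t**(3/2)·t^(s-1) dt
on [1/3, 1/2) integrate f = 18*t**2 against the kernel
on [1/2, 1): add ∫ log(3*t)/(3*t)·t^(s-1) dt
∫ 1/(81*t**4)·t^(s-1) over [1, ∞)

(324*2**s*(s - 4)*(s + 2)*(s**2 - 2*s + 1) - 324*2**s*(s - 4)*(2*s + 3)*(s**2 - 2*s + 1) - 108*3**s*s*(s - 4)*(s + 2)*(2*s + 3)*log(3) + 108*3**s*s*(s - 4)*(s + 2)*(2*s + 3)*log(2) - 108*3**s*(s - 4)*(s + 2)*(2*s + 3)*log(2) + 108*3**s*(s - 4)*(s + 2)*(2*s + 3) + 108*3**s*(s - 4)*(s + 2)*(2*s + 3)*log(3) + 729*3**s*(s - 4)*(2*s + 3)*(s**2 - 2*s + 1) + 54*6**s*s*(s - 4)*(s + 2)*(2*s + 3)*log(3) - 54*6**s*(s - 4)*(s + 2)*(2*s + 3)*log(3) - 54*6**s*(s - 4)*(s + 2)*(2*s + 3) - 2*6**s*(s + 2)*(2*s + 3)*(s**2 - 2*s + 1))/(162*6**s*(s - 4)*(s + 2)*(2*s + 3)*(s**2 - 2*s + 1))
  -3/2 < Re(s) < 4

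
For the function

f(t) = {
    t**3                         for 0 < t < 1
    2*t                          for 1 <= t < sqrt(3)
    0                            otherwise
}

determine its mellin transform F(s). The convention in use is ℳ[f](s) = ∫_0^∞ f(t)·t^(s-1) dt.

remove the power substitution first: t**(3/2) on [0, 1); 2*sqrt(t) on [1, 3)
decompose at 1; ℳ[f](s) sums the 2 pieces' integrals
∫ over [0, 1) of t**3·t^(s-1) joins the sum
on [1, sqrt(3)): add ∫ 2*t·t^(s-1) dt

(2*3**(s/2 + 1/2)*(s + 3) - s - 5)/((s + 1)*(s + 3))
  Re(s) > -3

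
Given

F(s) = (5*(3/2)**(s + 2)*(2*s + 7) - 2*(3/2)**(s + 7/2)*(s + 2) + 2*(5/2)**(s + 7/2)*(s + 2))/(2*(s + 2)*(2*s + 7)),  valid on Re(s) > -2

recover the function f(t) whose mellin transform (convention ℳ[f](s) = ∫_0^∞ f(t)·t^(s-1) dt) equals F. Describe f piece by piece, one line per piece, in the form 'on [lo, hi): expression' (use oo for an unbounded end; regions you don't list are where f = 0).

on [0, 3/2): 5*t**2/2
on [3/2, 5/2): t**(7/2)/2

decompose at 3/2; ℳ[f](s) sums the 2 pieces' integrals
∫ 5*t**2/2·t^(s-1) over [0, 3/2)
segment [3/2, 5/2) carries t**(7/2)/2; integrate it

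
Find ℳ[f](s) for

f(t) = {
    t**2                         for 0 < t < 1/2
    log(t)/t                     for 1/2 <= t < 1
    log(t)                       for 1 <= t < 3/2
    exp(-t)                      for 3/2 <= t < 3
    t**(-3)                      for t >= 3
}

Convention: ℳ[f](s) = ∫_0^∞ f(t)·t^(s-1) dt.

summing 5 kernel integrals split by 1/2, 1, 3/2, 3 yields ℳ[f](s)
between 0 and 1/2 the integrand is t**2·t^(s-1)
between 1/2 and 1 the integrand is log(t)/t·t^(s-1)
for t in [1, 3/2): the term is ∫ log(t)·t^(s-1)
on [3/2, 3) integrate f = exp(-t) against the kernel
∫ over [3, ∞) of t**(-3)·t^(s-1) joins the sum

(108*2**s*s**2*(s - 3)*(s + 2)*(s**2 - 2*s + 1)*uppergamma(s, 3/2) - 108*2**s*s**2*(s - 3)*(s + 2)*(s**2 - 2*s + 1)*uppergamma(s, 3) - 108*2**s*s**2*(s - 3)*(s + 2) + 108*2**s*(s - 3)*(s + 2)*(s**2 - 2*s + 1) - 108*3**s*s*(s - 3)*(s + 2)*(s**2 - 2*s + 1)*log(2) + 108*3**s*s*(s - 3)*(s + 2)*(s**2 - 2*s + 1)*log(3) - 108*3**s*(s - 3)*(s + 2)*(s**2 - 2*s + 1) - 4*6**s*s**2*(s + 2)*(s**2 - 2*s + 1) + 216*s**3*(s - 3)*(s + 2)*log(2) - 216*s**2*(s - 3)*(s + 2)*log(2) + 216*s**2*(s - 3)*(s + 2) + 27*s**2*(s - 3)*(s**2 - 2*s + 1))/(108*2**s*s**2*(s - 3)*(s + 2)*(s**2 - 2*s + 1))
  -2 < Re(s) < 3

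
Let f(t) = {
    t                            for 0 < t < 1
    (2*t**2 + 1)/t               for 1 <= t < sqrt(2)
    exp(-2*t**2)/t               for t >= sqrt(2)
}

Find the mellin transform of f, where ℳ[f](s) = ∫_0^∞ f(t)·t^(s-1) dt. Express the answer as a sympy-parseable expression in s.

the shared t-power comes off first: t**2 on [0, 1); 2*t**2 + 1 on [1, sqrt(2)); exp(-2*t**2) on [sqrt(2), ∞)
remove the power substitution first: t on [0, 1); 2*t + 1 on [1, 2); exp(-2*t) on [2, ∞)
along the cuts 1, sqrt(2), ℳ[f](s) splits into 3 integrals
on [0, 1): add ∫ t·t^(s-1) dt
piece [1, sqrt(2)): integrate (2*t**2 + 1)/t against the kernel
[sqrt(2), ∞) adds the kernel integral of exp(-2*t**2)/t

(-4*2**(s/2)*s + 5*sqrt(2)*2**s*s - 3*sqrt(2)*2**s + sqrt(2)*s**2*uppergamma(s/2 - 1/2, 4) - sqrt(2)*uppergamma(s/2 - 1/2, 4))/(2*2**(s/2)*(s**2 - 1))
  Re(s) > -1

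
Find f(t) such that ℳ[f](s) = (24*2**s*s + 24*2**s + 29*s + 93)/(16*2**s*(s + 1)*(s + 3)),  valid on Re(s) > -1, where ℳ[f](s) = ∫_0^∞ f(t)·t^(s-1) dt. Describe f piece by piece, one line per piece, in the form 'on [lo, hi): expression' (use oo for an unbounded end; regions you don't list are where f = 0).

split f at 1/2: ℳ[f](s) collects 2 kernel integrals
on [0, 1/2) integrate f = 4*t against the kernel
[1/2, 1) adds the kernel integral of 3*t**3/2

on [0, 1/2): 4*t
on [1/2, 1): 3*t**3/2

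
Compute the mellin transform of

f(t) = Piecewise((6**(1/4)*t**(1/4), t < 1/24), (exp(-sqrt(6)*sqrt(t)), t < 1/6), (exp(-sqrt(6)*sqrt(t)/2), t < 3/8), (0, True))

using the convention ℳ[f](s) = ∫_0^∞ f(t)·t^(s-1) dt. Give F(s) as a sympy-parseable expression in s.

(2*16**s*(4*s + 1)*uppergamma(2*s, 1/2) - 2*16**s*(4*s + 1)*uppergamma(2*s, 3/4) + 2*4**s*(4*s + 1)*uppergamma(2*s, 1/2) - 2*4**s*(4*s + 1)*uppergamma(2*s, 1) + 2*sqrt(2))/(24**s*(4*s + 1))
  Re(s) > -1/4

back out the common scale on t: 3**(1/4)*t**(1/4) on [0, 1/12); exp(-sqrt(3)*sqrt(t)) on [1/12, 1/3); exp(-sqrt(3)*sqrt(t)/2) on [1/3, 3/4)
peel off the common scale on t: t**(1/4) on [0, 1/4); exp(-sqrt(t)) on [1/4, 1); exp(-sqrt(t)/2) on [1, 9/4)
reversing the power substitution: sqrt(t) on [0, 1/2); exp(-t) on [1/2, 1); exp(-t/2) on [1, 3/2)
cuts at 1/24, 1/6: linearity sums the 3 kernel integrals
on [0, 1/24): add ∫ 6**(1/4)*t**(1/4)·t^(s-1) dt
piece [1/24, 1/6): integrate exp(-sqrt(6)*sqrt(t)) against the kernel
between 1/6 and 3/8 the integrand is exp(-sqrt(6)*sqrt(t)/2)·t^(s-1)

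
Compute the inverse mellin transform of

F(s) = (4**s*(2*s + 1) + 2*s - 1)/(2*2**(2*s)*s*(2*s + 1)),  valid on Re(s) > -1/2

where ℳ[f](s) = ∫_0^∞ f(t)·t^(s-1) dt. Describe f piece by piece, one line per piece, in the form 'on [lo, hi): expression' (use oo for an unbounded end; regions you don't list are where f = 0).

on [0, 1/4): 2*sqrt(t)
on [1/4, 1): 1/2

invert the power substitution to get 2*t on [0, 1/2); 1/2 on [1/2, 1)
strip the common scale on t: t on [0, 1); 1/2 on [1, 2)
decompose at 1/4; ℳ[f](s) sums the 2 pieces' integrals
piece [0, 1/4): integrate 2*sqrt(t) against the kernel
over [1/4, 1), the kernel integral of 1/2 enters the sum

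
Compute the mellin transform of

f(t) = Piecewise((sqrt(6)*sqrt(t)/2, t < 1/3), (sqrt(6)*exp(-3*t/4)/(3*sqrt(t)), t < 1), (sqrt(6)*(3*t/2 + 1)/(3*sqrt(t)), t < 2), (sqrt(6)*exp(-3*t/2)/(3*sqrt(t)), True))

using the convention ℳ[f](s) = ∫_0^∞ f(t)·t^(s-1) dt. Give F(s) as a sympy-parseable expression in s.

remove the common scale on t first: sqrt(t) on [0, 1/2); exp(-t/2)/sqrt(t) on [1/2, 3/2); (t + 1)/sqrt(t) on [3/2, 3); …
peel off the shared t-power: t**(3/2) on [0, 1/2); sqrt(t)*exp(-t/2) on [1/2, 3/2); sqrt(t)*(t + 1) on [3/2, 3); …
the shared t-power comes off first: t on [0, 1/2); exp(-t/2) on [1/2, 3/2); t + 1 on [3/2, 3); …
f breaks at 1/3, 1, 2 into 4 integrals to sum
segment [0, 1/3) carries sqrt(6)*sqrt(t)/2; integrate it
∫ sqrt(6)*exp(-3*t/4)/(3*sqrt(t))·t^(s-1) over [1/3, 1)
the [1, 2) slice contributes ∫ sqrt(6)*(3*t/2 + 1)/(3*sqrt(t))·t^(s-1) dt
on [2, ∞) integrate f = sqrt(6)*exp(-3*t/2)/(3*sqrt(t)) against the kernel

sqrt(2)*(3*2**(2*s)*(2*s - 1)*(2*s + 1)*uppergamma(s - 1/2, 1/4) - 3*2**(2*s)*(2*s - 1)*(2*s + 1)*uppergamma(s - 1/2, 3/4) + 3*2**(s + 1/2)*(2*s - 1)*(2*s + 1)*uppergamma(s - 1/2, 3) + 10*3**(s + 1/2)*(1 - 2*s) - 8*3**(s + 1/2) + 8*6**(s + 1/2)*(2*s - 1) + 4*6**(s + 1/2) + 12*s - 6)/(6*3**s*(2*s - 1)*(2*s + 1))
  Re(s) > -1/2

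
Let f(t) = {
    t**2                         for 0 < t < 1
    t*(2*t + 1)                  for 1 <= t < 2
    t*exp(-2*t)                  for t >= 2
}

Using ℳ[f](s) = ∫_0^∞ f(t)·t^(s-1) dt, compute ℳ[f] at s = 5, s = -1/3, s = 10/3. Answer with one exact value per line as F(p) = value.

strip the shared t-power: t on [0, 1); 2*t + 1 on [1, 2); exp(-2*t) on [2, ∞)
summing 3 kernel integrals split by 1, 2 yields ℳ[f](s)
between 0 and 1 the integrand is t**2·t^(s-1)
piece [1, 2): integrate t*(2*t + 1) against the kernel
over [2, ∞), the kernel integral of t*exp(-2*t) enters the sum

F(5) = 643*exp(-4)/8 + 657/14
F(-1/3) = -21/10 + 2**(1/3)*uppergamma(2/3, 4)/2 + 39*2**(2/3)/10
F(10/3) = -87/208 + 2**(2/3)*uppergamma(13/3, 4)/32 + 204*2**(1/3)/13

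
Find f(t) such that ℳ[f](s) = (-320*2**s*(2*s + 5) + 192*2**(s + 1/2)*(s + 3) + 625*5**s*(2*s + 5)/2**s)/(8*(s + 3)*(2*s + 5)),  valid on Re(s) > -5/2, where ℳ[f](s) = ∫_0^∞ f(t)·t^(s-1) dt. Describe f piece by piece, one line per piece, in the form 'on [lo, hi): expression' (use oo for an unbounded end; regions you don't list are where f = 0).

treat the 2 regions marked off by 2 separately and sum
between 0 and 2 the integrand is 3*t**(5/2)·t^(s-1)
over [2, 5/2), the kernel integral of 5*t**3 enters the sum

on [0, 2): 3*t**(5/2)
on [2, 5/2): 5*t**3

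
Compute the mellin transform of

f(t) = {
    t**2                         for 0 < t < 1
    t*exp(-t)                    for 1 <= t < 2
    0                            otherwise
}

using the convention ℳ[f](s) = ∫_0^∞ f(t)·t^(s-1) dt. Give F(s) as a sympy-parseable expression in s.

((s + 2)*uppergamma(s + 1, 1) - (s + 2)*uppergamma(s + 1, 2) + 1)/(s + 2)
  Re(s) > -2

strip the shared t-power: t**(3/2) on [0, 1); sqrt(t)*exp(-t) on [1, 2)
remove the shared t-power first: t on [0, 1); exp(-t) on [1, 2)
treat the 2 regions marked off by 1 separately and sum
[0, 1) adds the kernel integral of t**2
for t in [1, 2): the term is ∫ t*exp(-t)·t^(s-1)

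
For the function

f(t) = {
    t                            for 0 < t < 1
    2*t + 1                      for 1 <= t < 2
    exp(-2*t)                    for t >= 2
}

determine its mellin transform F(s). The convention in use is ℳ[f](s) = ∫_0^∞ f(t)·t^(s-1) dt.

(2**s*s*(s + 1)*uppergamma(s, 4) - 2*4**s*s - 4**s + 5*8**s*s + 8**s)/(4**s*s*(s + 1))
  Re(s) > -1

cuts at 1, 2: linearity sums the 3 kernel integrals
between 0 and 1 the integrand is t·t^(s-1)
piece [1, 2): integrate (2*t + 1) against the kernel
over [2, ∞), the kernel integral of exp(-2*t) enters the sum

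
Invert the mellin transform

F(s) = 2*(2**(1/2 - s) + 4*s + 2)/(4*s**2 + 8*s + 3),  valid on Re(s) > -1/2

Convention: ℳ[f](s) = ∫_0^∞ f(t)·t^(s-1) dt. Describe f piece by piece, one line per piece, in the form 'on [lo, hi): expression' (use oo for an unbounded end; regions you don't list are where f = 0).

on [0, 1/2): sqrt(t)
on [1/2, 1): 2*t**(3/2)

split f at 1/2: ℳ[f](s) collects 2 kernel integrals
over [0, 1/2), the kernel integral of sqrt(t) enters the sum
∫ over [1/2, 1) of 2*t**(3/2)·t^(s-1) joins the sum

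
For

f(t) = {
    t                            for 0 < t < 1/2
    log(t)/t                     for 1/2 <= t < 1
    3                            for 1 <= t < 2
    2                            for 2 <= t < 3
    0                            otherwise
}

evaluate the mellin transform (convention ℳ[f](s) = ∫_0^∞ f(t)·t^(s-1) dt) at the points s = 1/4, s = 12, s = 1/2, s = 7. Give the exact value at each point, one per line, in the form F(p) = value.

F(1/4) = 2**(3/4)*(-310*2**(1/4) - 60*log(2) + 89 + 90*sqrt(2) + 180*6**(1/4))/45
F(12) = log(2)/22528 + 3437263911431/38658048
F(1/2) = sqrt(2)*(-30*sqrt(2) - 12*log(2) + 12*sqrt(6) + 37)/6
F(7) = log(2)/384 + 9213567/14336

split f at 1/2, 1, 2: ℳ[f](s) collects 4 kernel integrals
segment 0 to 1/2 holds t; add its integral
between 1/2 and 1 the integrand is log(t)/t·t^(s-1)
on [1, 2): add ∫ 3·t^(s-1) dt
on [2, 3): add ∫ 2·t^(s-1) dt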